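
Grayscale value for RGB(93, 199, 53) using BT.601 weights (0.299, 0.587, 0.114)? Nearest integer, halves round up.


Gray = 0.299×R + 0.587×G + 0.114×B
Gray = 0.299×93 + 0.587×199 + 0.114×53
Gray = 27.807 + 116.813 + 6.042
Gray = 150.662 → round half up → 151
Gray = 151


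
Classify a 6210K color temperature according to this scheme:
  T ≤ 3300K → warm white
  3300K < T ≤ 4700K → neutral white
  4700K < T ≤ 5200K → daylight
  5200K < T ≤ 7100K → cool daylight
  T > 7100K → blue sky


Temperature: 6210K
5200K < 6210K ≤ 7100K → cool daylight
Classification: cool daylight


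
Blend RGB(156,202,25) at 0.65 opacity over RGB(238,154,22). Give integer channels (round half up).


C = α×F + (1-α)×B, with 1-α = 0.35
R: 0.65×156 + 0.35×238 = 101.40 + 83.30 = 184.70 → 185
G: 0.65×202 + 0.35×154 = 131.30 + 53.90 = 185.20 → 185
B: 0.65×25 + 0.35×22 = 16.25 + 7.70 = 23.95 → 24
= RGB(185, 185, 24)


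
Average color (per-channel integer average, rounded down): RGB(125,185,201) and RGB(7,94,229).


Midpoint: each channel = ⌊(C₁+C₂)/2⌋
R: ⌊(125+7)/2⌋ = 66
G: ⌊(185+94)/2⌋ = 139
B: ⌊(201+229)/2⌋ = 215
= RGB(66, 139, 215)


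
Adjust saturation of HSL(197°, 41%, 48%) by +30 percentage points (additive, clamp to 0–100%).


Original S = 41%
Adjustment = +30 percentage points
New S = 41 + (30) = 71
Clamp to [0, 100] → 71
= HSL(197°, 71%, 48%)


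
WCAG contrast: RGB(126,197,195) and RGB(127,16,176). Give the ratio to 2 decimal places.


Linearize each sRGB channel c=v/255: c/12.92 if c ≤ 0.04045 else ((c+0.055)/1.055)^2.4
L = 0.2126×R_lin + 0.7152×G_lin + 0.0722×B_lin
Color 1 (126,197,195):
  R=126: 126/255≈0.4941 > 0.04045 → ((0.4941+0.055)/1.055)^2.4 ≈ 0.20864
  G=197: 197/255≈0.7725 > 0.04045 → ((0.7725+0.055)/1.055)^2.4 ≈ 0.55834
  B=195: 195/255≈0.7647 > 0.04045 → ((0.7647+0.055)/1.055)^2.4 ≈ 0.54572
  L1 = 0.2126×0.20864 + 0.7152×0.55834 + 0.0722×0.54572 ≈ 0.48308
Color 2 (127,16,176):
  R=127: 127/255≈0.4980 > 0.04045 → ((0.4980+0.055)/1.055)^2.4 ≈ 0.21223
  G=16: 16/255≈0.0627 > 0.04045 → ((0.0627+0.055)/1.055)^2.4 ≈ 0.00518
  B=176: 176/255≈0.6902 > 0.04045 → ((0.6902+0.055)/1.055)^2.4 ≈ 0.43415
  L2 = 0.2126×0.21223 + 0.7152×0.00518 + 0.0722×0.43415 ≈ 0.08017
Lighter = 0.48308, Darker = 0.08017
Ratio = (L_lighter + 0.05) / (L_darker + 0.05)
Ratio = (0.48308 + 0.05) / (0.08017 + 0.05) = 0.53308 / 0.13017 ≈ 4.0952
Ratio ≈ 4.10:1


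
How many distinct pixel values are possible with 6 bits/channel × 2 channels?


Total bits = 6 bits/channel × 2 channels = 12 bits
Distinct pixel values = 2^12
= 4,096 pixel values


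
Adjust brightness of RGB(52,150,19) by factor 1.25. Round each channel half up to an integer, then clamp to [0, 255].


Multiply each channel by 1.25, round half up, clamp to [0, 255]
R: 52×1.25 = 65
G: 150×1.25 = 187.5 → round → 188
B: 19×1.25 = 23.75 → round → 24
= RGB(65, 188, 24)


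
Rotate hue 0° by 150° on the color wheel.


New hue = (H + rotation) mod 360
New hue = (0 + 150) mod 360
= 150 mod 360
= 150°


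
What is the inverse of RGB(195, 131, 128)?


Invert: (255-R, 255-G, 255-B)
R: 255-195 = 60
G: 255-131 = 124
B: 255-128 = 127
= RGB(60, 124, 127)


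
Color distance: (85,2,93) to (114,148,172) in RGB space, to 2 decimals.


d = √[(R₁-R₂)² + (G₁-G₂)² + (B₁-B₂)²]
d = √[(85-114)² + (2-148)² + (93-172)²]
d = √[841 + 21316 + 6241]
d = √28398
d ≈ 168.52


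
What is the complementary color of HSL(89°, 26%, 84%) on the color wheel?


Complement = opposite side of color wheel = hue + 180°
H' = (89 + 180) mod 360 = 269°
S and L unchanged.
= HSL(269°, 26%, 84%)


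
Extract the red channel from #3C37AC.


Color: #3C37AC
R = 3C = 60
G = 37 = 55
B = AC = 172
Red = 60


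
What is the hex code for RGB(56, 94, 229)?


R = 56 → 38 (hex)
G = 94 → 5E (hex)
B = 229 → E5 (hex)
Hex = #385EE5


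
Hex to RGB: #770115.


77 → 119 (R)
01 → 1 (G)
15 → 21 (B)
= RGB(119, 1, 21)


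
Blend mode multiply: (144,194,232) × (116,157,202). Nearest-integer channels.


Multiply: C = A×B/255, rounded to nearest integer
R: 144×116/255 = 16704/255 ≈ 65.506 → 66
G: 194×157/255 = 30458/255 ≈ 119.443 → 119
B: 232×202/255 = 46864/255 ≈ 183.780 → 184
= RGB(66, 119, 184)


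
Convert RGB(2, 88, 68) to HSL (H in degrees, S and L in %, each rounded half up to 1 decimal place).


Normalize: R'=2/255≈0.0078, G'=88/255≈0.3451, B'=68/255≈0.2667
Max=88/255, Min=2/255, Δ=Max-Min=86/255
L = (Max+Min)/2 = (88+2)/510 = 90/510 = 0.17647… → L = 17.6%
L ≤ 0.5 → S = Δ/(Max+Min) = 86/(88+2) = 86/90 = 0.95555… → S = 95.6%
(the 1/255 factors cancel in S and H, so raw channel differences can be used)
Max is G' → H = 60 × ((B-R)/Δ + 2) = 60 × ((68-2)/86 + 2)
  66/86 + 2 = 0.7674… + 2 = 2.7674…
  H = 60 × 2.7674… = 166.046…° → H = 166.0°
= HSL(166.0°, 95.6%, 17.6%)


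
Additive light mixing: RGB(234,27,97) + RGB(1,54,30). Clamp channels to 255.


Additive: each channel = min(255, C₁+C₂)
R: 234+1 = 235 → 235
G: 27+54 = 81 → 81
B: 97+30 = 127 → 127
= RGB(235, 81, 127)


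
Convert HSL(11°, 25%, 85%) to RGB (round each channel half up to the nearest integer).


H=11°, S=0.25, L=0.85
C = (1-|2L-1|)×S = (1-|0.70|)×0.25 = 0.075
H' = H/60 = 11/60 ≈ 0.1833; X = C×(1-|H' mod 2 - 1|) = 0.01375
m = L - C/2 = 0.85 - 0.0375 = 0.8125
Sector ⌊H'⌋ = 0 → (R',G',B') = (0.075, 0.01375, 0.0)
RGB = ((R'+m)×255, (G'+m)×255, (B'+m)×255) = (226.3125, 210.69375, 207.1875)
Round half up → RGB(226, 211, 207)


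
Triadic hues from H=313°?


Triadic: equally spaced at 120° intervals
H1 = 313°
H2 = (313 + 120) mod 360 = 73°
H3 = (313 + 240) mod 360 = 193°
Triadic = 313°, 73°, 193°


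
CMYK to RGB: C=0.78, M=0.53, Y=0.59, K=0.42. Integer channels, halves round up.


R = 255 × (1-C) × (1-K) = 255 × 0.22 × 0.58 = 32.538 → 33
G = 255 × (1-M) × (1-K) = 255 × 0.47 × 0.58 = 69.513 → 70
B = 255 × (1-Y) × (1-K) = 255 × 0.41 × 0.58 = 60.639 → 61
= RGB(33, 70, 61)


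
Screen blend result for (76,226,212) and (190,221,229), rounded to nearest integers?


Screen: C = 255 - (255-A)×(255-B)/255, rounded to nearest integer
R: 255 - (255-76)×(255-190)/255 = 255 - 11635/255 ≈ 255 - 45.627 = 209.373 → 209
G: 255 - (255-226)×(255-221)/255 = 255 - 986/255 ≈ 255 - 3.867 = 251.133 → 251
B: 255 - (255-212)×(255-229)/255 = 255 - 1118/255 ≈ 255 - 4.384 = 250.616 → 251
= RGB(209, 251, 251)


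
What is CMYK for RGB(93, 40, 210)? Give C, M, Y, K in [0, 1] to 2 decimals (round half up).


R'=93/255≈0.3647, G'=40/255≈0.1569, B'=210/255≈0.8235
K = 1 - max(R',G',B') = 1 - 210/255 = 45/255 = 0.17647… → 0.18
(1-R'-K)/(1-K) simplifies to (max-R)/max with max = 210:
C = (210-93)/210 = 117/210 = 0.55714… → 0.56
M = (210-40)/210 = 170/210 = 0.80952… → 0.81
Y = (210-210)/210 = 0/210 = 0 → 0.00
= CMYK(0.56, 0.81, 0.00, 0.18)


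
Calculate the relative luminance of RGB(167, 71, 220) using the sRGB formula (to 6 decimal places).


Linearize each channel (sRGB transfer function): c = v/255; c_lin = c/12.92 if c ≤ 0.04045, else ((c+0.055)/1.055)^2.4
  R: 167/255 ≈ 0.654902 > 0.04045 → ((0.654902+0.055)/1.055)^2.4 ≈ 0.386429
  G: 71/255 ≈ 0.278431 > 0.04045 → ((0.278431+0.055)/1.055)^2.4 ≈ 0.063010
  B: 220/255 ≈ 0.862745 > 0.04045 → ((0.862745+0.055)/1.055)^2.4 ≈ 0.715694
R_lin = 0.386429, G_lin = 0.063010, B_lin = 0.715694
L = 0.2126×R + 0.7152×G + 0.0722×B
L = 0.2126×0.386429 + 0.7152×0.063010 + 0.0722×0.715694
L ≈ 0.178893


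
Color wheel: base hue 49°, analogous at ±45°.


Base hue: 49°
Left analog: (49 - 45) mod 360 = 4°
Right analog: (49 + 45) mod 360 = 94°
Analogous hues = 4° and 94°


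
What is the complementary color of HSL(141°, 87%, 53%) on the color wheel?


Complement = opposite side of color wheel = hue + 180°
H' = (141 + 180) mod 360 = 321°
S and L unchanged.
= HSL(321°, 87%, 53%)


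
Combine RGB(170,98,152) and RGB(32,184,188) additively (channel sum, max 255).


Additive: each channel = min(255, C₁+C₂)
R: 170+32 = 202 → 202
G: 98+184 = 282 → 255
B: 152+188 = 340 → 255
= RGB(202, 255, 255)


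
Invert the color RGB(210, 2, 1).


Invert: (255-R, 255-G, 255-B)
R: 255-210 = 45
G: 255-2 = 253
B: 255-1 = 254
= RGB(45, 253, 254)


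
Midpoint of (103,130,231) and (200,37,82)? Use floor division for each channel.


Midpoint: each channel = ⌊(C₁+C₂)/2⌋
R: ⌊(103+200)/2⌋ = 151
G: ⌊(130+37)/2⌋ = 83
B: ⌊(231+82)/2⌋ = 156
= RGB(151, 83, 156)


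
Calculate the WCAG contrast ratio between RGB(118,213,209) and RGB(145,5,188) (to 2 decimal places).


Linearize each sRGB channel c=v/255: c/12.92 if c ≤ 0.04045 else ((c+0.055)/1.055)^2.4
L = 0.2126×R_lin + 0.7152×G_lin + 0.0722×B_lin
Color 1 (118,213,209):
  R=118: 118/255≈0.4627 > 0.04045 → ((0.4627+0.055)/1.055)^2.4 ≈ 0.18116
  G=213: 213/255≈0.8353 > 0.04045 → ((0.8353+0.055)/1.055)^2.4 ≈ 0.66539
  B=209: 209/255≈0.8196 > 0.04045 → ((0.8196+0.055)/1.055)^2.4 ≈ 0.63760
  L1 = 0.2126×0.18116 + 0.7152×0.66539 + 0.0722×0.63760 ≈ 0.56044
Color 2 (145,5,188):
  R=145: 145/255≈0.5686 > 0.04045 → ((0.5686+0.055)/1.055)^2.4 ≈ 0.28315
  G=5: 5/255≈0.0196 ≤ 0.04045 → 0.0196/12.92 ≈ 0.00152
  B=188: 188/255≈0.7373 > 0.04045 → ((0.7373+0.055)/1.055)^2.4 ≈ 0.50289
  L2 = 0.2126×0.28315 + 0.7152×0.00152 + 0.0722×0.50289 ≈ 0.09759
Lighter = 0.56044, Darker = 0.09759
Ratio = (L_lighter + 0.05) / (L_darker + 0.05)
Ratio = (0.56044 + 0.05) / (0.09759 + 0.05) = 0.61044 / 0.14759 ≈ 4.1360
Ratio ≈ 4.14:1


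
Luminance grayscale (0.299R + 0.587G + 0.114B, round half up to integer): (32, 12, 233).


Gray = 0.299×R + 0.587×G + 0.114×B
Gray = 0.299×32 + 0.587×12 + 0.114×233
Gray = 9.568 + 7.044 + 26.562
Gray = 43.174 → round half up → 43
Gray = 43


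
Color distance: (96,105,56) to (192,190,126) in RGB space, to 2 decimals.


d = √[(R₁-R₂)² + (G₁-G₂)² + (B₁-B₂)²]
d = √[(96-192)² + (105-190)² + (56-126)²]
d = √[9216 + 7225 + 4900]
d = √21341
d ≈ 146.09


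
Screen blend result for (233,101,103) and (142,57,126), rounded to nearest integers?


Screen: C = 255 - (255-A)×(255-B)/255, rounded to nearest integer
R: 255 - (255-233)×(255-142)/255 = 255 - 2486/255 ≈ 255 - 9.749 = 245.251 → 245
G: 255 - (255-101)×(255-57)/255 = 255 - 30492/255 ≈ 255 - 119.576 = 135.424 → 135
B: 255 - (255-103)×(255-126)/255 = 255 - 19608/255 ≈ 255 - 76.894 = 178.106 → 178
= RGB(245, 135, 178)


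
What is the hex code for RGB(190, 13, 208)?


R = 190 → BE (hex)
G = 13 → 0D (hex)
B = 208 → D0 (hex)
Hex = #BE0DD0


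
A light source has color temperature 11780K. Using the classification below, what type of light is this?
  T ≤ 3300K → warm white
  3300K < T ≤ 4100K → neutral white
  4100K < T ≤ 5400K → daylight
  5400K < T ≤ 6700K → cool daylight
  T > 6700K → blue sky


Temperature: 11780K
11780K > 6700K → blue sky
Classification: blue sky


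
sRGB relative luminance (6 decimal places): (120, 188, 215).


Linearize each channel (sRGB transfer function): c = v/255; c_lin = c/12.92 if c ≤ 0.04045, else ((c+0.055)/1.055)^2.4
  R: 120/255 ≈ 0.470588 > 0.04045 → ((0.470588+0.055)/1.055)^2.4 ≈ 0.187821
  G: 188/255 ≈ 0.737255 > 0.04045 → ((0.737255+0.055)/1.055)^2.4 ≈ 0.502886
  B: 215/255 ≈ 0.843137 > 0.04045 → ((0.843137+0.055)/1.055)^2.4 ≈ 0.679542
R_lin = 0.187821, G_lin = 0.502886, B_lin = 0.679542
L = 0.2126×R + 0.7152×G + 0.0722×B
L = 0.2126×0.187821 + 0.7152×0.502886 + 0.0722×0.679542
L ≈ 0.448658


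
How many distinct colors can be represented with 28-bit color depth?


Colors = 2^bits = 2^28
= 268,435,456 colors


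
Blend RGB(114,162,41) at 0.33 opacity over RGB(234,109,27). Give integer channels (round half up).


C = α×F + (1-α)×B, with 1-α = 0.67
R: 0.33×114 + 0.67×234 = 37.62 + 156.78 = 194.40 → 194
G: 0.33×162 + 0.67×109 = 53.46 + 73.03 = 126.49 → 126
B: 0.33×41 + 0.67×27 = 13.53 + 18.09 = 31.62 → 32
= RGB(194, 126, 32)


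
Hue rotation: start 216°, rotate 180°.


New hue = (H + rotation) mod 360
New hue = (216 + 180) mod 360
= 396 mod 360
= 36°


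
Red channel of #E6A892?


Color: #E6A892
R = E6 = 230
G = A8 = 168
B = 92 = 146
Red = 230


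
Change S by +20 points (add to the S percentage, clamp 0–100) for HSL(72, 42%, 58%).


Original S = 42%
Adjustment = +20 percentage points
New S = 42 + (20) = 62
Clamp to [0, 100] → 62
= HSL(72°, 62%, 58%)


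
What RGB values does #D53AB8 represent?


D5 → 213 (R)
3A → 58 (G)
B8 → 184 (B)
= RGB(213, 58, 184)


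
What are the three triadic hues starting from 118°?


Triadic: equally spaced at 120° intervals
H1 = 118°
H2 = (118 + 120) mod 360 = 238°
H3 = (118 + 240) mod 360 = 358°
Triadic = 118°, 238°, 358°


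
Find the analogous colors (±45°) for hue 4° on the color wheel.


Base hue: 4°
Left analog: (4 - 45) mod 360 = 319°
Right analog: (4 + 45) mod 360 = 49°
Analogous hues = 319° and 49°


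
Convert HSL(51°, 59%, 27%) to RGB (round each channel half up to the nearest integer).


H=51°, S=0.59, L=0.27
C = (1-|2L-1|)×S = (1-|-0.46|)×0.59 = 0.3186
H' = H/60 = 51/60 ≈ 0.8500; X = C×(1-|H' mod 2 - 1|) = 0.27081
m = L - C/2 = 0.27 - 0.1593 = 0.1107
Sector ⌊H'⌋ = 0 → (R',G',B') = (0.3186, 0.27081, 0.0)
RGB = ((R'+m)×255, (G'+m)×255, (B'+m)×255) = (109.4715, 97.28505, 28.2285)
Round half up → RGB(109, 97, 28)


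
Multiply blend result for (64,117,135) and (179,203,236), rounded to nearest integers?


Multiply: C = A×B/255, rounded to nearest integer
R: 64×179/255 = 11456/255 ≈ 44.925 → 45
G: 117×203/255 = 23751/255 ≈ 93.141 → 93
B: 135×236/255 = 31860/255 ≈ 124.941 → 125
= RGB(45, 93, 125)


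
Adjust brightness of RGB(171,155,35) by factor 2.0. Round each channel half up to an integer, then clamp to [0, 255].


Multiply each channel by 2.0, round half up, clamp to [0, 255]
R: 171×2.0 = 342 → clamp → 255
G: 155×2.0 = 310 → clamp → 255
B: 35×2.0 = 70
= RGB(255, 255, 70)


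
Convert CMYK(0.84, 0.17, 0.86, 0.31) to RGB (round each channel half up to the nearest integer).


R = 255 × (1-C) × (1-K) = 255 × 0.16 × 0.69 = 28.152 → 28
G = 255 × (1-M) × (1-K) = 255 × 0.83 × 0.69 = 146.0385 → 146
B = 255 × (1-Y) × (1-K) = 255 × 0.14 × 0.69 = 24.633 → 25
= RGB(28, 146, 25)


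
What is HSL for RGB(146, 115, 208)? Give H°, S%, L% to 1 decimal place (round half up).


Normalize: R'=146/255≈0.5725, G'=115/255≈0.4510, B'=208/255≈0.8157
Max=208/255, Min=115/255, Δ=Max-Min=93/255
L = (Max+Min)/2 = (208+115)/510 = 323/510 = 0.63333… → L = 63.3%
L > 0.5 → S = Δ/(2-Max-Min) = 93/(510-208-115) = 93/187 = 0.49732… → S = 49.7%
(the 1/255 factors cancel in S and H, so raw channel differences can be used)
Max is B' → H = 60 × ((R-G)/Δ + 4) = 60 × ((146-115)/93 + 4)
  31/93 + 4 = 0.3333… + 4 = 4.3333…
  H = 60 × 4.3333… = 260° → H = 260.0°
= HSL(260.0°, 49.7%, 63.3%)


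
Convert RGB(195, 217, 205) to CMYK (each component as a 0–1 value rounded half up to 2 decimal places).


R'=195/255≈0.7647, G'=217/255≈0.8510, B'=205/255≈0.8039
K = 1 - max(R',G',B') = 1 - 217/255 = 38/255 = 0.14901… → 0.15
(1-R'-K)/(1-K) simplifies to (max-R)/max with max = 217:
C = (217-195)/217 = 22/217 = 0.10138… → 0.10
M = (217-217)/217 = 0/217 = 0 → 0.00
Y = (217-205)/217 = 12/217 = 0.05529… → 0.06
= CMYK(0.10, 0.00, 0.06, 0.15)


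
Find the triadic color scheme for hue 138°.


Triadic: equally spaced at 120° intervals
H1 = 138°
H2 = (138 + 120) mod 360 = 258°
H3 = (138 + 240) mod 360 = 18°
Triadic = 138°, 258°, 18°


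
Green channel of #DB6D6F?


Color: #DB6D6F
R = DB = 219
G = 6D = 109
B = 6F = 111
Green = 109


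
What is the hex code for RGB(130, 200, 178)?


R = 130 → 82 (hex)
G = 200 → C8 (hex)
B = 178 → B2 (hex)
Hex = #82C8B2


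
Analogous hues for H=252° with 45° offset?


Base hue: 252°
Left analog: (252 - 45) mod 360 = 207°
Right analog: (252 + 45) mod 360 = 297°
Analogous hues = 207° and 297°


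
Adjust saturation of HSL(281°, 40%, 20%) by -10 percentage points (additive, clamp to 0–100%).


Original S = 40%
Adjustment = -10 percentage points
New S = 40 + (-10) = 30
Clamp to [0, 100] → 30
= HSL(281°, 30%, 20%)


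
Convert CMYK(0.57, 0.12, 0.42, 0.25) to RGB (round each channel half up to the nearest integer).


R = 255 × (1-C) × (1-K) = 255 × 0.43 × 0.75 = 82.2375 → 82
G = 255 × (1-M) × (1-K) = 255 × 0.88 × 0.75 = 168.3 → 168
B = 255 × (1-Y) × (1-K) = 255 × 0.58 × 0.75 = 110.925 → 111
= RGB(82, 168, 111)


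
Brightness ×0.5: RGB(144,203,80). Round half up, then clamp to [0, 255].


Multiply each channel by 0.5, round half up, clamp to [0, 255]
R: 144×0.5 = 72
G: 203×0.5 = 101.5 → round → 102
B: 80×0.5 = 40
= RGB(72, 102, 40)


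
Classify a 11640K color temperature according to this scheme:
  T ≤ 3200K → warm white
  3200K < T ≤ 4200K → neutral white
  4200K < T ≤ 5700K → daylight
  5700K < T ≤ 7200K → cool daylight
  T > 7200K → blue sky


Temperature: 11640K
11640K > 7200K → blue sky
Classification: blue sky


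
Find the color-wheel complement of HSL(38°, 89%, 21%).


Complement = opposite side of color wheel = hue + 180°
H' = (38 + 180) mod 360 = 218°
S and L unchanged.
= HSL(218°, 89%, 21%)


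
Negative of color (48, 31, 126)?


Invert: (255-R, 255-G, 255-B)
R: 255-48 = 207
G: 255-31 = 224
B: 255-126 = 129
= RGB(207, 224, 129)


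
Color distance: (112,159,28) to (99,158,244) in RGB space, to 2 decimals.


d = √[(R₁-R₂)² + (G₁-G₂)² + (B₁-B₂)²]
d = √[(112-99)² + (159-158)² + (28-244)²]
d = √[169 + 1 + 46656]
d = √46826
d ≈ 216.39


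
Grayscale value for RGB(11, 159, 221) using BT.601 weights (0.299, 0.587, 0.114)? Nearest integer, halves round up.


Gray = 0.299×R + 0.587×G + 0.114×B
Gray = 0.299×11 + 0.587×159 + 0.114×221
Gray = 3.289 + 93.333 + 25.194
Gray = 121.816 → round half up → 122
Gray = 122


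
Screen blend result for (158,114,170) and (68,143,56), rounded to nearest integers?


Screen: C = 255 - (255-A)×(255-B)/255, rounded to nearest integer
R: 255 - (255-158)×(255-68)/255 = 255 - 18139/255 ≈ 255 - 71.133 = 183.867 → 184
G: 255 - (255-114)×(255-143)/255 = 255 - 15792/255 ≈ 255 - 61.929 = 193.071 → 193
B: 255 - (255-170)×(255-56)/255 = 255 - 16915/255 ≈ 255 - 66.333 = 188.667 → 189
= RGB(184, 193, 189)


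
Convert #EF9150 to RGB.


EF → 239 (R)
91 → 145 (G)
50 → 80 (B)
= RGB(239, 145, 80)


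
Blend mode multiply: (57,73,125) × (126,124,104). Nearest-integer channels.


Multiply: C = A×B/255, rounded to nearest integer
R: 57×126/255 = 7182/255 ≈ 28.165 → 28
G: 73×124/255 = 9052/255 ≈ 35.498 → 35
B: 125×104/255 = 13000/255 ≈ 50.980 → 51
= RGB(28, 35, 51)


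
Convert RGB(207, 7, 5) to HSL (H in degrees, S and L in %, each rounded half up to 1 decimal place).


Normalize: R'=207/255≈0.8118, G'=7/255≈0.0275, B'=5/255≈0.0196
Max=207/255, Min=5/255, Δ=Max-Min=202/255
L = (Max+Min)/2 = (207+5)/510 = 212/510 = 0.41568… → L = 41.6%
L ≤ 0.5 → S = Δ/(Max+Min) = 202/(207+5) = 202/212 = 0.95283… → S = 95.3%
(the 1/255 factors cancel in S and H, so raw channel differences can be used)
Max is R' → H = 60 × (((G-B)/Δ) mod 6) = 60 × (((7-5)/202) mod 6)
  2/202 = 0.0099…
  H = 60 × 0.0099… = 0.594…° → H = 0.6°
= HSL(0.6°, 95.3%, 41.6%)


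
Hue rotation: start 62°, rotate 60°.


New hue = (H + rotation) mod 360
New hue = (62 + 60) mod 360
= 122 mod 360
= 122°


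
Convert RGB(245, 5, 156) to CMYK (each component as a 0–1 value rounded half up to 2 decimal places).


R'=245/255≈0.9608, G'=5/255≈0.0196, B'=156/255≈0.6118
K = 1 - max(R',G',B') = 1 - 245/255 = 10/255 = 0.03921… → 0.04
(1-R'-K)/(1-K) simplifies to (max-R)/max with max = 245:
C = (245-245)/245 = 0/245 = 0 → 0.00
M = (245-5)/245 = 240/245 = 0.97959… → 0.98
Y = (245-156)/245 = 89/245 = 0.36326… → 0.36
= CMYK(0.00, 0.98, 0.36, 0.04)


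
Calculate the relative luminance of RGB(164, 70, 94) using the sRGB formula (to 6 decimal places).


Linearize each channel (sRGB transfer function): c = v/255; c_lin = c/12.92 if c ≤ 0.04045, else ((c+0.055)/1.055)^2.4
  R: 164/255 ≈ 0.643137 > 0.04045 → ((0.643137+0.055)/1.055)^2.4 ≈ 0.371238
  G: 70/255 ≈ 0.274510 > 0.04045 → ((0.274510+0.055)/1.055)^2.4 ≈ 0.061246
  B: 94/255 ≈ 0.368627 > 0.04045 → ((0.368627+0.055)/1.055)^2.4 ≈ 0.111932
R_lin = 0.371238, G_lin = 0.061246, B_lin = 0.111932
L = 0.2126×R + 0.7152×G + 0.0722×B
L = 0.2126×0.371238 + 0.7152×0.061246 + 0.0722×0.111932
L ≈ 0.130810


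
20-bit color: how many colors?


Colors = 2^bits = 2^20
= 1,048,576 colors


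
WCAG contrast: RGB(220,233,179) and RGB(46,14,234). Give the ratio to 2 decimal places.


Linearize each sRGB channel c=v/255: c/12.92 if c ≤ 0.04045 else ((c+0.055)/1.055)^2.4
L = 0.2126×R_lin + 0.7152×G_lin + 0.0722×B_lin
Color 1 (220,233,179):
  R=220: 220/255≈0.8627 > 0.04045 → ((0.8627+0.055)/1.055)^2.4 ≈ 0.71569
  G=233: 233/255≈0.9137 > 0.04045 → ((0.9137+0.055)/1.055)^2.4 ≈ 0.81485
  B=179: 179/255≈0.7020 > 0.04045 → ((0.7020+0.055)/1.055)^2.4 ≈ 0.45079
  L1 = 0.2126×0.71569 + 0.7152×0.81485 + 0.0722×0.45079 ≈ 0.76748
Color 2 (46,14,234):
  R=46: 46/255≈0.1804 > 0.04045 → ((0.1804+0.055)/1.055)^2.4 ≈ 0.02732
  G=14: 14/255≈0.0549 > 0.04045 → ((0.0549+0.055)/1.055)^2.4 ≈ 0.00439
  B=234: 234/255≈0.9176 > 0.04045 → ((0.9176+0.055)/1.055)^2.4 ≈ 0.82279
  L2 = 0.2126×0.02732 + 0.7152×0.00439 + 0.0722×0.82279 ≈ 0.06835
Lighter = 0.76748, Darker = 0.06835
Ratio = (L_lighter + 0.05) / (L_darker + 0.05)
Ratio = (0.76748 + 0.05) / (0.06835 + 0.05) = 0.81748 / 0.11835 ≈ 6.9071
Ratio ≈ 6.91:1


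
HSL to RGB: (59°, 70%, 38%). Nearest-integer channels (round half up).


H=59°, S=0.70, L=0.38
C = (1-|2L-1|)×S = (1-|-0.24|)×0.70 = 0.532
H' = H/60 = 59/60 ≈ 0.9833; X = C×(1-|H' mod 2 - 1|) ≈ 0.5231
m = L - C/2 = 0.38 - 0.266 = 0.114
Sector ⌊H'⌋ = 0 → (R',G',B') = (0.532, ≈0.5231, 0.0)
RGB = ((R'+m)×255, (G'+m)×255, (B'+m)×255) = (164.73, 162.469, 29.07)
Round half up → RGB(165, 162, 29)


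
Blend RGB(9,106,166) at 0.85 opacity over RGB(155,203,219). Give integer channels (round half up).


C = α×F + (1-α)×B, with 1-α = 0.15
R: 0.85×9 + 0.15×155 = 7.65 + 23.25 = 30.90 → 31
G: 0.85×106 + 0.15×203 = 90.10 + 30.45 = 120.55 → 121
B: 0.85×166 + 0.15×219 = 141.10 + 32.85 = 173.95 → 174
= RGB(31, 121, 174)


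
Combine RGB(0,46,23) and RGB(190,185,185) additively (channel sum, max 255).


Additive: each channel = min(255, C₁+C₂)
R: 0+190 = 190 → 190
G: 46+185 = 231 → 231
B: 23+185 = 208 → 208
= RGB(190, 231, 208)


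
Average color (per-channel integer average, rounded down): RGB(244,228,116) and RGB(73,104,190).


Midpoint: each channel = ⌊(C₁+C₂)/2⌋
R: ⌊(244+73)/2⌋ = 158
G: ⌊(228+104)/2⌋ = 166
B: ⌊(116+190)/2⌋ = 153
= RGB(158, 166, 153)


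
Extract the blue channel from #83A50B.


Color: #83A50B
R = 83 = 131
G = A5 = 165
B = 0B = 11
Blue = 11


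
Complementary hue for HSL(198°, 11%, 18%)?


Complement = opposite side of color wheel = hue + 180°
H' = (198 + 180) mod 360 = 18°
S and L unchanged.
= HSL(18°, 11%, 18%)


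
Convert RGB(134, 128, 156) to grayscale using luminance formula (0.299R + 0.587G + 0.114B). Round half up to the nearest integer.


Gray = 0.299×R + 0.587×G + 0.114×B
Gray = 0.299×134 + 0.587×128 + 0.114×156
Gray = 40.066 + 75.136 + 17.784
Gray = 132.986 → round half up → 133
Gray = 133


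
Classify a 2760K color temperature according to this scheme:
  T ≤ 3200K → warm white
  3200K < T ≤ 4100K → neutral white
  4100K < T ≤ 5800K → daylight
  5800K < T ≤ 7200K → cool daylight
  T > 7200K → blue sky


Temperature: 2760K
2760K ≤ 3200K → warm white
Classification: warm white


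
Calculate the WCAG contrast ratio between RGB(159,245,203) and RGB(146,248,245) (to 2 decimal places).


Linearize each sRGB channel c=v/255: c/12.92 if c ≤ 0.04045 else ((c+0.055)/1.055)^2.4
L = 0.2126×R_lin + 0.7152×G_lin + 0.0722×B_lin
Color 1 (159,245,203):
  R=159: 159/255≈0.6235 > 0.04045 → ((0.6235+0.055)/1.055)^2.4 ≈ 0.34670
  G=245: 245/255≈0.9608 > 0.04045 → ((0.9608+0.055)/1.055)^2.4 ≈ 0.91310
  B=203: 203/255≈0.7961 > 0.04045 → ((0.7961+0.055)/1.055)^2.4 ≈ 0.59720
  L1 = 0.2126×0.34670 + 0.7152×0.91310 + 0.0722×0.59720 ≈ 0.76988
Color 2 (146,248,245):
  R=146: 146/255≈0.5725 > 0.04045 → ((0.5725+0.055)/1.055)^2.4 ≈ 0.28744
  G=248: 248/255≈0.9725 > 0.04045 → ((0.9725+0.055)/1.055)^2.4 ≈ 0.93869
  B=245: 245/255≈0.9608 > 0.04045 → ((0.9608+0.055)/1.055)^2.4 ≈ 0.91310
  L2 = 0.2126×0.28744 + 0.7152×0.93869 + 0.0722×0.91310 ≈ 0.79838
Lighter = 0.79838, Darker = 0.76988
Ratio = (L_lighter + 0.05) / (L_darker + 0.05)
Ratio = (0.79838 + 0.05) / (0.76988 + 0.05) = 0.84838 / 0.81988 ≈ 1.0348
Ratio ≈ 1.03:1


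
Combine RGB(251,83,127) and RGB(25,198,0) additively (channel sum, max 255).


Additive: each channel = min(255, C₁+C₂)
R: 251+25 = 276 → 255
G: 83+198 = 281 → 255
B: 127+0 = 127 → 127
= RGB(255, 255, 127)


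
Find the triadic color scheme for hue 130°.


Triadic: equally spaced at 120° intervals
H1 = 130°
H2 = (130 + 120) mod 360 = 250°
H3 = (130 + 240) mod 360 = 10°
Triadic = 130°, 250°, 10°


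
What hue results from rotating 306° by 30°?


New hue = (H + rotation) mod 360
New hue = (306 + 30) mod 360
= 336 mod 360
= 336°


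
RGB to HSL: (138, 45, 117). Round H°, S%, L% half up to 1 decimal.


Normalize: R'=138/255≈0.5412, G'=45/255≈0.1765, B'=117/255≈0.4588
Max=138/255, Min=45/255, Δ=Max-Min=93/255
L = (Max+Min)/2 = (138+45)/510 = 183/510 = 0.35882… → L = 35.9%
L ≤ 0.5 → S = Δ/(Max+Min) = 93/(138+45) = 93/183 = 0.50819… → S = 50.8%
(the 1/255 factors cancel in S and H, so raw channel differences can be used)
Max is R' → H = 60 × (((G-B)/Δ) mod 6) = 60 × (((45-117)/93) mod 6)
  (-72)/93 = -0.7741…; negative, so add 6 → 5.2258…
  H = 60 × 5.2258… = 313.548…° → H = 313.5°
= HSL(313.5°, 50.8%, 35.9%)


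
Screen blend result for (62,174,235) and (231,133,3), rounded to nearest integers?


Screen: C = 255 - (255-A)×(255-B)/255, rounded to nearest integer
R: 255 - (255-62)×(255-231)/255 = 255 - 4632/255 ≈ 255 - 18.165 = 236.835 → 237
G: 255 - (255-174)×(255-133)/255 = 255 - 9882/255 ≈ 255 - 38.753 = 216.247 → 216
B: 255 - (255-235)×(255-3)/255 = 255 - 5040/255 ≈ 255 - 19.765 = 235.235 → 235
= RGB(237, 216, 235)


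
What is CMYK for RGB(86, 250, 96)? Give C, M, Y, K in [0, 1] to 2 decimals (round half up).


R'=86/255≈0.3373, G'=250/255≈0.9804, B'=96/255≈0.3765
K = 1 - max(R',G',B') = 1 - 250/255 = 5/255 = 0.01960… → 0.02
(1-R'-K)/(1-K) simplifies to (max-R)/max with max = 250:
C = (250-86)/250 = 164/250 = 0.656 → 0.66
M = (250-250)/250 = 0/250 = 0 → 0.00
Y = (250-96)/250 = 154/250 = 0.616 → 0.62
= CMYK(0.66, 0.00, 0.62, 0.02)


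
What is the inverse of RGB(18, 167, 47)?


Invert: (255-R, 255-G, 255-B)
R: 255-18 = 237
G: 255-167 = 88
B: 255-47 = 208
= RGB(237, 88, 208)


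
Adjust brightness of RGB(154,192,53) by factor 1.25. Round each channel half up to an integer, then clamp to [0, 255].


Multiply each channel by 1.25, round half up, clamp to [0, 255]
R: 154×1.25 = 192.5 → round → 193
G: 192×1.25 = 240
B: 53×1.25 = 66.25 → round → 66
= RGB(193, 240, 66)


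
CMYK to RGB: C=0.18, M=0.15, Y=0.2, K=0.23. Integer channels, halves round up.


R = 255 × (1-C) × (1-K) = 255 × 0.82 × 0.77 = 161.007 → 161
G = 255 × (1-M) × (1-K) = 255 × 0.85 × 0.77 = 166.8975 → 167
B = 255 × (1-Y) × (1-K) = 255 × 0.80 × 0.77 = 157.08 → 157
= RGB(161, 167, 157)


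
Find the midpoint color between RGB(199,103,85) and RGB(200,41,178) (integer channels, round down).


Midpoint: each channel = ⌊(C₁+C₂)/2⌋
R: ⌊(199+200)/2⌋ = 199
G: ⌊(103+41)/2⌋ = 72
B: ⌊(85+178)/2⌋ = 131
= RGB(199, 72, 131)


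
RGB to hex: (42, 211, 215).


R = 42 → 2A (hex)
G = 211 → D3 (hex)
B = 215 → D7 (hex)
Hex = #2AD3D7


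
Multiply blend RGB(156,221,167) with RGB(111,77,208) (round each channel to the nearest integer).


Multiply: C = A×B/255, rounded to nearest integer
R: 156×111/255 = 17316/255 ≈ 67.906 → 68
G: 221×77/255 = 17017/255 ≈ 66.733 → 67
B: 167×208/255 = 34736/255 ≈ 136.220 → 136
= RGB(68, 67, 136)


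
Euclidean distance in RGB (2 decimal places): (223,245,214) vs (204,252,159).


d = √[(R₁-R₂)² + (G₁-G₂)² + (B₁-B₂)²]
d = √[(223-204)² + (245-252)² + (214-159)²]
d = √[361 + 49 + 3025]
d = √3435
d ≈ 58.61


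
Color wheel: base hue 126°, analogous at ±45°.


Base hue: 126°
Left analog: (126 - 45) mod 360 = 81°
Right analog: (126 + 45) mod 360 = 171°
Analogous hues = 81° and 171°


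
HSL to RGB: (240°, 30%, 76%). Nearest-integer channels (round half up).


H=240°, S=0.30, L=0.76
C = (1-|2L-1|)×S = (1-|0.52|)×0.30 = 0.144
H' = H/60 = 240/60 ≈ 4.0000; X = C×(1-|H' mod 2 - 1|) = 0.0
m = L - C/2 = 0.76 - 0.072 = 0.688
Sector ⌊H'⌋ = 4 → (R',G',B') = (0.0, 0.0, 0.144)
RGB = ((R'+m)×255, (G'+m)×255, (B'+m)×255) = (175.44, 175.44, 212.16)
Round half up → RGB(175, 175, 212)


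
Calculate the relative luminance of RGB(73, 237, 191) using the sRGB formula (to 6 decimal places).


Linearize each channel (sRGB transfer function): c = v/255; c_lin = c/12.92 if c ≤ 0.04045, else ((c+0.055)/1.055)^2.4
  R: 73/255 ≈ 0.286275 > 0.04045 → ((0.286275+0.055)/1.055)^2.4 ≈ 0.066626
  G: 237/255 ≈ 0.929412 > 0.04045 → ((0.929412+0.055)/1.055)^2.4 ≈ 0.846873
  B: 191/255 ≈ 0.749020 > 0.04045 → ((0.749020+0.055)/1.055)^2.4 ≈ 0.520996
R_lin = 0.066626, G_lin = 0.846873, B_lin = 0.520996
L = 0.2126×R + 0.7152×G + 0.0722×B
L = 0.2126×0.066626 + 0.7152×0.846873 + 0.0722×0.520996
L ≈ 0.657464


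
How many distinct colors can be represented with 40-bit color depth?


Colors = 2^bits = 2^40
= 1,099,511,627,776 colors


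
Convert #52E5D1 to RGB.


52 → 82 (R)
E5 → 229 (G)
D1 → 209 (B)
= RGB(82, 229, 209)


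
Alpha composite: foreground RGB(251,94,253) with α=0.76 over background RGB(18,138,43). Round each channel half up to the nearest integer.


C = α×F + (1-α)×B, with 1-α = 0.24
R: 0.76×251 + 0.24×18 = 190.76 + 4.32 = 195.08 → 195
G: 0.76×94 + 0.24×138 = 71.44 + 33.12 = 104.56 → 105
B: 0.76×253 + 0.24×43 = 192.28 + 10.32 = 202.60 → 203
= RGB(195, 105, 203)


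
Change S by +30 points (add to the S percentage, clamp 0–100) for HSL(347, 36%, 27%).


Original S = 36%
Adjustment = +30 percentage points
New S = 36 + (30) = 66
Clamp to [0, 100] → 66
= HSL(347°, 66%, 27%)


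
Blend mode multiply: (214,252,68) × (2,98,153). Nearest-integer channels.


Multiply: C = A×B/255, rounded to nearest integer
R: 214×2/255 = 428/255 ≈ 1.678 → 2
G: 252×98/255 = 24696/255 ≈ 96.847 → 97
B: 68×153/255 = 10404/255 ≈ 40.800 → 41
= RGB(2, 97, 41)


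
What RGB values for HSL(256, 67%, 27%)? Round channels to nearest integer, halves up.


H=256°, S=0.67, L=0.27
C = (1-|2L-1|)×S = (1-|-0.46|)×0.67 = 0.3618
H' = H/60 = 256/60 ≈ 4.2667; X = C×(1-|H' mod 2 - 1|) = 0.09648
m = L - C/2 = 0.27 - 0.1809 = 0.0891
Sector ⌊H'⌋ = 4 → (R',G',B') = (0.09648, 0.0, 0.3618)
RGB = ((R'+m)×255, (G'+m)×255, (B'+m)×255) = (47.3229, 22.7205, 114.9795)
Round half up → RGB(47, 23, 115)


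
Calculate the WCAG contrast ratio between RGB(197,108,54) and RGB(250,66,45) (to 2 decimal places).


Linearize each sRGB channel c=v/255: c/12.92 if c ≤ 0.04045 else ((c+0.055)/1.055)^2.4
L = 0.2126×R_lin + 0.7152×G_lin + 0.0722×B_lin
Color 1 (197,108,54):
  R=197: 197/255≈0.7725 > 0.04045 → ((0.7725+0.055)/1.055)^2.4 ≈ 0.55834
  G=108: 108/255≈0.4235 > 0.04045 → ((0.4235+0.055)/1.055)^2.4 ≈ 0.14996
  B=54: 54/255≈0.2118 > 0.04045 → ((0.2118+0.055)/1.055)^2.4 ≈ 0.03689
  L1 = 0.2126×0.55834 + 0.7152×0.14996 + 0.0722×0.03689 ≈ 0.22862
Color 2 (250,66,45):
  R=250: 250/255≈0.9804 > 0.04045 → ((0.9804+0.055)/1.055)^2.4 ≈ 0.95597
  G=66: 66/255≈0.2588 > 0.04045 → ((0.2588+0.055)/1.055)^2.4 ≈ 0.05448
  B=45: 45/255≈0.1765 > 0.04045 → ((0.1765+0.055)/1.055)^2.4 ≈ 0.02624
  L2 = 0.2126×0.95597 + 0.7152×0.05448 + 0.0722×0.02624 ≈ 0.24410
Lighter = 0.24410, Darker = 0.22862
Ratio = (L_lighter + 0.05) / (L_darker + 0.05)
Ratio = (0.24410 + 0.05) / (0.22862 + 0.05) = 0.29410 / 0.27862 ≈ 1.0556
Ratio ≈ 1.06:1


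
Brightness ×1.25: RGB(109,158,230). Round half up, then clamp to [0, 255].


Multiply each channel by 1.25, round half up, clamp to [0, 255]
R: 109×1.25 = 136.25 → round → 136
G: 158×1.25 = 197.5 → round → 198
B: 230×1.25 = 287.5 → round → 288 → clamp → 255
= RGB(136, 198, 255)


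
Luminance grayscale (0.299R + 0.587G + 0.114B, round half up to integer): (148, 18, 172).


Gray = 0.299×R + 0.587×G + 0.114×B
Gray = 0.299×148 + 0.587×18 + 0.114×172
Gray = 44.252 + 10.566 + 19.608
Gray = 74.426 → round half up → 74
Gray = 74


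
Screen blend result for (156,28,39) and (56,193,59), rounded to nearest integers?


Screen: C = 255 - (255-A)×(255-B)/255, rounded to nearest integer
R: 255 - (255-156)×(255-56)/255 = 255 - 19701/255 ≈ 255 - 77.259 = 177.741 → 178
G: 255 - (255-28)×(255-193)/255 = 255 - 14074/255 ≈ 255 - 55.192 = 199.808 → 200
B: 255 - (255-39)×(255-59)/255 = 255 - 42336/255 ≈ 255 - 166.024 = 88.976 → 89
= RGB(178, 200, 89)


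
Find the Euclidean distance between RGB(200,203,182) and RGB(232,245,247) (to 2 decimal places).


d = √[(R₁-R₂)² + (G₁-G₂)² + (B₁-B₂)²]
d = √[(200-232)² + (203-245)² + (182-247)²]
d = √[1024 + 1764 + 4225]
d = √7013
d ≈ 83.74


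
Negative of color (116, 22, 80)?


Invert: (255-R, 255-G, 255-B)
R: 255-116 = 139
G: 255-22 = 233
B: 255-80 = 175
= RGB(139, 233, 175)


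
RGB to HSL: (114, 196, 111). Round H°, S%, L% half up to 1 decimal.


Normalize: R'=114/255≈0.4471, G'=196/255≈0.7686, B'=111/255≈0.4353
Max=196/255, Min=111/255, Δ=Max-Min=85/255
L = (Max+Min)/2 = (196+111)/510 = 307/510 = 0.60196… → L = 60.2%
L > 0.5 → S = Δ/(2-Max-Min) = 85/(510-196-111) = 85/203 = 0.41871… → S = 41.9%
(the 1/255 factors cancel in S and H, so raw channel differences can be used)
Max is G' → H = 60 × ((B-R)/Δ + 2) = 60 × ((111-114)/85 + 2)
  -3/85 + 2 = -0.0352… + 2 = 1.9647…
  H = 60 × 1.9647… = 117.882…° → H = 117.9°
= HSL(117.9°, 41.9%, 60.2%)


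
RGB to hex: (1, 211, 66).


R = 1 → 01 (hex)
G = 211 → D3 (hex)
B = 66 → 42 (hex)
Hex = #01D342


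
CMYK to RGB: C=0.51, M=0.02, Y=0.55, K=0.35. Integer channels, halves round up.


R = 255 × (1-C) × (1-K) = 255 × 0.49 × 0.65 = 81.2175 → 81
G = 255 × (1-M) × (1-K) = 255 × 0.98 × 0.65 = 162.435 → 162
B = 255 × (1-Y) × (1-K) = 255 × 0.45 × 0.65 = 74.5875 → 75
= RGB(81, 162, 75)


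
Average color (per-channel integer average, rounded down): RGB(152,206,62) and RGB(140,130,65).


Midpoint: each channel = ⌊(C₁+C₂)/2⌋
R: ⌊(152+140)/2⌋ = 146
G: ⌊(206+130)/2⌋ = 168
B: ⌊(62+65)/2⌋ = 63
= RGB(146, 168, 63)


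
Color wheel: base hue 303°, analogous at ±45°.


Base hue: 303°
Left analog: (303 - 45) mod 360 = 258°
Right analog: (303 + 45) mod 360 = 348°
Analogous hues = 258° and 348°


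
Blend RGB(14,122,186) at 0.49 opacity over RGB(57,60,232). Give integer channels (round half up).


C = α×F + (1-α)×B, with 1-α = 0.51
R: 0.49×14 + 0.51×57 = 6.86 + 29.07 = 35.93 → 36
G: 0.49×122 + 0.51×60 = 59.78 + 30.60 = 90.38 → 90
B: 0.49×186 + 0.51×232 = 91.14 + 118.32 = 209.46 → 209
= RGB(36, 90, 209)


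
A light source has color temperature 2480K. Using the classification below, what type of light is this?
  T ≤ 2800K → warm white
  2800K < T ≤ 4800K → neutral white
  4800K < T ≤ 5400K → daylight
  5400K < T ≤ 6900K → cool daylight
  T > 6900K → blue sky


Temperature: 2480K
2480K ≤ 2800K → warm white
Classification: warm white


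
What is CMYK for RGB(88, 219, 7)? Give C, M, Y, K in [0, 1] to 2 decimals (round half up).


R'=88/255≈0.3451, G'=219/255≈0.8588, B'=7/255≈0.0275
K = 1 - max(R',G',B') = 1 - 219/255 = 36/255 = 0.14117… → 0.14
(1-R'-K)/(1-K) simplifies to (max-R)/max with max = 219:
C = (219-88)/219 = 131/219 = 0.59817… → 0.60
M = (219-219)/219 = 0/219 = 0 → 0.00
Y = (219-7)/219 = 212/219 = 0.96803… → 0.97
= CMYK(0.60, 0.00, 0.97, 0.14)


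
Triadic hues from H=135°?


Triadic: equally spaced at 120° intervals
H1 = 135°
H2 = (135 + 120) mod 360 = 255°
H3 = (135 + 240) mod 360 = 15°
Triadic = 135°, 255°, 15°


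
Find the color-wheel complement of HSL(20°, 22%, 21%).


Complement = opposite side of color wheel = hue + 180°
H' = (20 + 180) mod 360 = 200°
S and L unchanged.
= HSL(200°, 22%, 21%)


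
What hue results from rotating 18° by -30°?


New hue = (H + rotation) mod 360
New hue = (18 -30) mod 360
= -12 mod 360
= 348°


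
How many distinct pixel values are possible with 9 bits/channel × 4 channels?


Total bits = 9 bits/channel × 4 channels = 36 bits
Distinct pixel values = 2^36
= 68,719,476,736 pixel values


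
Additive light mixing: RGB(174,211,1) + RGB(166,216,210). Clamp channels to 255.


Additive: each channel = min(255, C₁+C₂)
R: 174+166 = 340 → 255
G: 211+216 = 427 → 255
B: 1+210 = 211 → 211
= RGB(255, 255, 211)


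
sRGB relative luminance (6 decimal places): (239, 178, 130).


Linearize each channel (sRGB transfer function): c = v/255; c_lin = c/12.92 if c ≤ 0.04045, else ((c+0.055)/1.055)^2.4
  R: 239/255 ≈ 0.937255 > 0.04045 → ((0.937255+0.055)/1.055)^2.4 ≈ 0.863157
  G: 178/255 ≈ 0.698039 > 0.04045 → ((0.698039+0.055)/1.055)^2.4 ≈ 0.445201
  B: 130/255 ≈ 0.509804 > 0.04045 → ((0.509804+0.055)/1.055)^2.4 ≈ 0.223228
R_lin = 0.863157, G_lin = 0.445201, B_lin = 0.223228
L = 0.2126×R + 0.7152×G + 0.0722×B
L = 0.2126×0.863157 + 0.7152×0.445201 + 0.0722×0.223228
L ≈ 0.518032


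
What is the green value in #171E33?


Color: #171E33
R = 17 = 23
G = 1E = 30
B = 33 = 51
Green = 30


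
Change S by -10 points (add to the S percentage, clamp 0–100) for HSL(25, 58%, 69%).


Original S = 58%
Adjustment = -10 percentage points
New S = 58 + (-10) = 48
Clamp to [0, 100] → 48
= HSL(25°, 48%, 69%)


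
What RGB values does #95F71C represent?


95 → 149 (R)
F7 → 247 (G)
1C → 28 (B)
= RGB(149, 247, 28)


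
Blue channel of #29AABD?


Color: #29AABD
R = 29 = 41
G = AA = 170
B = BD = 189
Blue = 189


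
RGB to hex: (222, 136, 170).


R = 222 → DE (hex)
G = 136 → 88 (hex)
B = 170 → AA (hex)
Hex = #DE88AA


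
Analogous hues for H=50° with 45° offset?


Base hue: 50°
Left analog: (50 - 45) mod 360 = 5°
Right analog: (50 + 45) mod 360 = 95°
Analogous hues = 5° and 95°


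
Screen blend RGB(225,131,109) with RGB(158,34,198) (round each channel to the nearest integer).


Screen: C = 255 - (255-A)×(255-B)/255, rounded to nearest integer
R: 255 - (255-225)×(255-158)/255 = 255 - 2910/255 ≈ 255 - 11.412 = 243.588 → 244
G: 255 - (255-131)×(255-34)/255 = 255 - 27404/255 ≈ 255 - 107.467 = 147.533 → 148
B: 255 - (255-109)×(255-198)/255 = 255 - 8322/255 ≈ 255 - 32.635 = 222.365 → 222
= RGB(244, 148, 222)
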